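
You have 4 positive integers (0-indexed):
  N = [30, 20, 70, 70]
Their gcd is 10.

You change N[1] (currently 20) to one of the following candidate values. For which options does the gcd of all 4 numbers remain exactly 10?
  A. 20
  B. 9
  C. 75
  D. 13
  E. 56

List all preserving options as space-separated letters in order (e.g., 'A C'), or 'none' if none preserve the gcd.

Answer: A

Derivation:
Old gcd = 10; gcd of others (without N[1]) = 10
New gcd for candidate v: gcd(10, v). Preserves old gcd iff gcd(10, v) = 10.
  Option A: v=20, gcd(10,20)=10 -> preserves
  Option B: v=9, gcd(10,9)=1 -> changes
  Option C: v=75, gcd(10,75)=5 -> changes
  Option D: v=13, gcd(10,13)=1 -> changes
  Option E: v=56, gcd(10,56)=2 -> changes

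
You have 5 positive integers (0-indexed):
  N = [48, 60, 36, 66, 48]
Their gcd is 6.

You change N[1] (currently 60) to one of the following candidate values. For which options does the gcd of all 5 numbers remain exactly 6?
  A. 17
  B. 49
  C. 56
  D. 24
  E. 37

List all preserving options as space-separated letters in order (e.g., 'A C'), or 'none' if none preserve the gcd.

Old gcd = 6; gcd of others (without N[1]) = 6
New gcd for candidate v: gcd(6, v). Preserves old gcd iff gcd(6, v) = 6.
  Option A: v=17, gcd(6,17)=1 -> changes
  Option B: v=49, gcd(6,49)=1 -> changes
  Option C: v=56, gcd(6,56)=2 -> changes
  Option D: v=24, gcd(6,24)=6 -> preserves
  Option E: v=37, gcd(6,37)=1 -> changes

Answer: D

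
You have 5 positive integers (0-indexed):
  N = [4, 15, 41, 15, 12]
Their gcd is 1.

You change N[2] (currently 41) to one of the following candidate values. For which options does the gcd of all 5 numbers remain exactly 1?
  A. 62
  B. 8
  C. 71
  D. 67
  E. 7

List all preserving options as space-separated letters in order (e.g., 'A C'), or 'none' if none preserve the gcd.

Answer: A B C D E

Derivation:
Old gcd = 1; gcd of others (without N[2]) = 1
New gcd for candidate v: gcd(1, v). Preserves old gcd iff gcd(1, v) = 1.
  Option A: v=62, gcd(1,62)=1 -> preserves
  Option B: v=8, gcd(1,8)=1 -> preserves
  Option C: v=71, gcd(1,71)=1 -> preserves
  Option D: v=67, gcd(1,67)=1 -> preserves
  Option E: v=7, gcd(1,7)=1 -> preserves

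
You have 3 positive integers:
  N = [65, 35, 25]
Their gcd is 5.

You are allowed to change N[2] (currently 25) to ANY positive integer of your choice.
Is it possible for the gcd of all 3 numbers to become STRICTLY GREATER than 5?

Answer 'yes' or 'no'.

Current gcd = 5
gcd of all OTHER numbers (without N[2]=25): gcd([65, 35]) = 5
The new gcd after any change is gcd(5, new_value).
This can be at most 5.
Since 5 = old gcd 5, the gcd can only stay the same or decrease.

Answer: no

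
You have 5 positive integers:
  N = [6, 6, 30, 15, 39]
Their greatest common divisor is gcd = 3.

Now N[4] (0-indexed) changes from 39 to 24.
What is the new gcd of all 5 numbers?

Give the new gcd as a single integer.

Answer: 3

Derivation:
Numbers: [6, 6, 30, 15, 39], gcd = 3
Change: index 4, 39 -> 24
gcd of the OTHER numbers (without index 4): gcd([6, 6, 30, 15]) = 3
New gcd = gcd(g_others, new_val) = gcd(3, 24) = 3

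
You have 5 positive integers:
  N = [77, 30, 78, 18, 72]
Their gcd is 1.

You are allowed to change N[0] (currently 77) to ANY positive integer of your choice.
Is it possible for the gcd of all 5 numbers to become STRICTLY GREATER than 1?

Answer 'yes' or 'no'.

Current gcd = 1
gcd of all OTHER numbers (without N[0]=77): gcd([30, 78, 18, 72]) = 6
The new gcd after any change is gcd(6, new_value).
This can be at most 6.
Since 6 > old gcd 1, the gcd CAN increase (e.g., set N[0] = 6).

Answer: yes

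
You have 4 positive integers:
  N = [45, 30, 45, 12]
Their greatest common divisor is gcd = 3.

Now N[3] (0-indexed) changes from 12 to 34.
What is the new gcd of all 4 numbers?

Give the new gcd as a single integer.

Answer: 1

Derivation:
Numbers: [45, 30, 45, 12], gcd = 3
Change: index 3, 12 -> 34
gcd of the OTHER numbers (without index 3): gcd([45, 30, 45]) = 15
New gcd = gcd(g_others, new_val) = gcd(15, 34) = 1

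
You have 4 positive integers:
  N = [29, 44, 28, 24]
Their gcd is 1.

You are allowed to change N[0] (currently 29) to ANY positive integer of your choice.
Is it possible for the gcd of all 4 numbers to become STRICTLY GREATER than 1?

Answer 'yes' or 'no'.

Current gcd = 1
gcd of all OTHER numbers (without N[0]=29): gcd([44, 28, 24]) = 4
The new gcd after any change is gcd(4, new_value).
This can be at most 4.
Since 4 > old gcd 1, the gcd CAN increase (e.g., set N[0] = 4).

Answer: yes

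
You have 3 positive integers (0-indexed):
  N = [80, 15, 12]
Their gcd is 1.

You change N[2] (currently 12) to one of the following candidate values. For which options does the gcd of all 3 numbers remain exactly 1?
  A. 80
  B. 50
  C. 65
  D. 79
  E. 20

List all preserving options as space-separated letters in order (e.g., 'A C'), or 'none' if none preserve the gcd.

Answer: D

Derivation:
Old gcd = 1; gcd of others (without N[2]) = 5
New gcd for candidate v: gcd(5, v). Preserves old gcd iff gcd(5, v) = 1.
  Option A: v=80, gcd(5,80)=5 -> changes
  Option B: v=50, gcd(5,50)=5 -> changes
  Option C: v=65, gcd(5,65)=5 -> changes
  Option D: v=79, gcd(5,79)=1 -> preserves
  Option E: v=20, gcd(5,20)=5 -> changes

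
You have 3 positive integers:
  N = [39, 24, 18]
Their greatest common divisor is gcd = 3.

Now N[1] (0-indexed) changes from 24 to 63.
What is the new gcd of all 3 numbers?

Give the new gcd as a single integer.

Numbers: [39, 24, 18], gcd = 3
Change: index 1, 24 -> 63
gcd of the OTHER numbers (without index 1): gcd([39, 18]) = 3
New gcd = gcd(g_others, new_val) = gcd(3, 63) = 3

Answer: 3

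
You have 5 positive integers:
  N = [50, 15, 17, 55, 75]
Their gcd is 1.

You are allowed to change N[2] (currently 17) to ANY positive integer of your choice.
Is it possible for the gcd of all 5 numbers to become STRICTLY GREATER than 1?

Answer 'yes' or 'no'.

Current gcd = 1
gcd of all OTHER numbers (without N[2]=17): gcd([50, 15, 55, 75]) = 5
The new gcd after any change is gcd(5, new_value).
This can be at most 5.
Since 5 > old gcd 1, the gcd CAN increase (e.g., set N[2] = 5).

Answer: yes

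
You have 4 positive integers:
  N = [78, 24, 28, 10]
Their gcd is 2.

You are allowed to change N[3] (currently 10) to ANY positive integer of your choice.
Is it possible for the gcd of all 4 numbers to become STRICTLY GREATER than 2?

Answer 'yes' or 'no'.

Current gcd = 2
gcd of all OTHER numbers (without N[3]=10): gcd([78, 24, 28]) = 2
The new gcd after any change is gcd(2, new_value).
This can be at most 2.
Since 2 = old gcd 2, the gcd can only stay the same or decrease.

Answer: no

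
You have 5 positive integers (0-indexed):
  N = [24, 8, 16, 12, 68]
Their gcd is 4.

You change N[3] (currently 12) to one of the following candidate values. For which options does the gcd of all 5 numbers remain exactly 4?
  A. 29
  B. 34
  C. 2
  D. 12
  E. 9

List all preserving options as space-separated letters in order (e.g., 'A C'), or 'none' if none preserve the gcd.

Old gcd = 4; gcd of others (without N[3]) = 4
New gcd for candidate v: gcd(4, v). Preserves old gcd iff gcd(4, v) = 4.
  Option A: v=29, gcd(4,29)=1 -> changes
  Option B: v=34, gcd(4,34)=2 -> changes
  Option C: v=2, gcd(4,2)=2 -> changes
  Option D: v=12, gcd(4,12)=4 -> preserves
  Option E: v=9, gcd(4,9)=1 -> changes

Answer: D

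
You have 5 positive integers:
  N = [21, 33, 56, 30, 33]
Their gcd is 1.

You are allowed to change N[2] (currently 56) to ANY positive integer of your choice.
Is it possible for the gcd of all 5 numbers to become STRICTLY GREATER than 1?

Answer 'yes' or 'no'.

Current gcd = 1
gcd of all OTHER numbers (without N[2]=56): gcd([21, 33, 30, 33]) = 3
The new gcd after any change is gcd(3, new_value).
This can be at most 3.
Since 3 > old gcd 1, the gcd CAN increase (e.g., set N[2] = 3).

Answer: yes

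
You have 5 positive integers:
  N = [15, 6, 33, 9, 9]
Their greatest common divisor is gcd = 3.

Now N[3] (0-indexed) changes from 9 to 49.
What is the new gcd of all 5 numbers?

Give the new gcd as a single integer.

Answer: 1

Derivation:
Numbers: [15, 6, 33, 9, 9], gcd = 3
Change: index 3, 9 -> 49
gcd of the OTHER numbers (without index 3): gcd([15, 6, 33, 9]) = 3
New gcd = gcd(g_others, new_val) = gcd(3, 49) = 1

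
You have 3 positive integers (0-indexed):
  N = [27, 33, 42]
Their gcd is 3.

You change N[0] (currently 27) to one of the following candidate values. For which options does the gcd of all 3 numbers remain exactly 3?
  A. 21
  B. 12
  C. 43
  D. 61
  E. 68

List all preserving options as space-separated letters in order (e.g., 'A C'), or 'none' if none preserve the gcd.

Old gcd = 3; gcd of others (without N[0]) = 3
New gcd for candidate v: gcd(3, v). Preserves old gcd iff gcd(3, v) = 3.
  Option A: v=21, gcd(3,21)=3 -> preserves
  Option B: v=12, gcd(3,12)=3 -> preserves
  Option C: v=43, gcd(3,43)=1 -> changes
  Option D: v=61, gcd(3,61)=1 -> changes
  Option E: v=68, gcd(3,68)=1 -> changes

Answer: A B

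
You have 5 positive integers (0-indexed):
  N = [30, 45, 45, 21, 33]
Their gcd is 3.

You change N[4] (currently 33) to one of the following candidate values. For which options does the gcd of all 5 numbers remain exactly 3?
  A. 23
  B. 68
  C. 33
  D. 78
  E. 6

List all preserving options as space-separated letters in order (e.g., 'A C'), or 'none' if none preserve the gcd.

Old gcd = 3; gcd of others (without N[4]) = 3
New gcd for candidate v: gcd(3, v). Preserves old gcd iff gcd(3, v) = 3.
  Option A: v=23, gcd(3,23)=1 -> changes
  Option B: v=68, gcd(3,68)=1 -> changes
  Option C: v=33, gcd(3,33)=3 -> preserves
  Option D: v=78, gcd(3,78)=3 -> preserves
  Option E: v=6, gcd(3,6)=3 -> preserves

Answer: C D E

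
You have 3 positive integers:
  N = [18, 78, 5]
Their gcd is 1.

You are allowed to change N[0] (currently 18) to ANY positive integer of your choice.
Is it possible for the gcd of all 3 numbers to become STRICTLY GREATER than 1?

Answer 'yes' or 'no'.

Current gcd = 1
gcd of all OTHER numbers (without N[0]=18): gcd([78, 5]) = 1
The new gcd after any change is gcd(1, new_value).
This can be at most 1.
Since 1 = old gcd 1, the gcd can only stay the same or decrease.

Answer: no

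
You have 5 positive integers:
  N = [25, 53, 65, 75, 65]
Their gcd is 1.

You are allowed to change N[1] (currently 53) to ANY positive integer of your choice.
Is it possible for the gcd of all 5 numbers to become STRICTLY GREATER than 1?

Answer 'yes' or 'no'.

Current gcd = 1
gcd of all OTHER numbers (without N[1]=53): gcd([25, 65, 75, 65]) = 5
The new gcd after any change is gcd(5, new_value).
This can be at most 5.
Since 5 > old gcd 1, the gcd CAN increase (e.g., set N[1] = 5).

Answer: yes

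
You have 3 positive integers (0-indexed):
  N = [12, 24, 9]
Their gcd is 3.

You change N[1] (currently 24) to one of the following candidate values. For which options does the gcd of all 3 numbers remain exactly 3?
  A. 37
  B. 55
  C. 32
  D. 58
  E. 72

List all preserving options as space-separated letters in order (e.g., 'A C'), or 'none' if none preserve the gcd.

Old gcd = 3; gcd of others (without N[1]) = 3
New gcd for candidate v: gcd(3, v). Preserves old gcd iff gcd(3, v) = 3.
  Option A: v=37, gcd(3,37)=1 -> changes
  Option B: v=55, gcd(3,55)=1 -> changes
  Option C: v=32, gcd(3,32)=1 -> changes
  Option D: v=58, gcd(3,58)=1 -> changes
  Option E: v=72, gcd(3,72)=3 -> preserves

Answer: E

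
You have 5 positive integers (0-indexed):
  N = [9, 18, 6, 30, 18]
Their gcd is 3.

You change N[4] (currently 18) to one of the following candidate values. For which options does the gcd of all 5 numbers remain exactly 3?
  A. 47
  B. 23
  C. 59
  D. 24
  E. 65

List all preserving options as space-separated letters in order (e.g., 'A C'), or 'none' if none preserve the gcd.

Old gcd = 3; gcd of others (without N[4]) = 3
New gcd for candidate v: gcd(3, v). Preserves old gcd iff gcd(3, v) = 3.
  Option A: v=47, gcd(3,47)=1 -> changes
  Option B: v=23, gcd(3,23)=1 -> changes
  Option C: v=59, gcd(3,59)=1 -> changes
  Option D: v=24, gcd(3,24)=3 -> preserves
  Option E: v=65, gcd(3,65)=1 -> changes

Answer: D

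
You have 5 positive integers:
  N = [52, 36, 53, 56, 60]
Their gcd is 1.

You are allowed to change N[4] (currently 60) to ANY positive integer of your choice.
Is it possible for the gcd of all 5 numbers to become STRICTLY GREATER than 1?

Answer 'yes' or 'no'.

Current gcd = 1
gcd of all OTHER numbers (without N[4]=60): gcd([52, 36, 53, 56]) = 1
The new gcd after any change is gcd(1, new_value).
This can be at most 1.
Since 1 = old gcd 1, the gcd can only stay the same or decrease.

Answer: no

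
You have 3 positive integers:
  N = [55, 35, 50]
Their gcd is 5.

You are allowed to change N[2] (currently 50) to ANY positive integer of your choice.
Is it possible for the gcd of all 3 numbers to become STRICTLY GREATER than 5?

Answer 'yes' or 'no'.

Current gcd = 5
gcd of all OTHER numbers (without N[2]=50): gcd([55, 35]) = 5
The new gcd after any change is gcd(5, new_value).
This can be at most 5.
Since 5 = old gcd 5, the gcd can only stay the same or decrease.

Answer: no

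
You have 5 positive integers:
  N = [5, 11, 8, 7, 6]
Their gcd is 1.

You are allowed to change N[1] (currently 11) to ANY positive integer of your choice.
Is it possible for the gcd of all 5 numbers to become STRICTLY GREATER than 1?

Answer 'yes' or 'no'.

Answer: no

Derivation:
Current gcd = 1
gcd of all OTHER numbers (without N[1]=11): gcd([5, 8, 7, 6]) = 1
The new gcd after any change is gcd(1, new_value).
This can be at most 1.
Since 1 = old gcd 1, the gcd can only stay the same or decrease.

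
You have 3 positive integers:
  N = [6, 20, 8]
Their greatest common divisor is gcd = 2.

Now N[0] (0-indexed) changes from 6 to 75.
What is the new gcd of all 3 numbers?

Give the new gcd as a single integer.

Numbers: [6, 20, 8], gcd = 2
Change: index 0, 6 -> 75
gcd of the OTHER numbers (without index 0): gcd([20, 8]) = 4
New gcd = gcd(g_others, new_val) = gcd(4, 75) = 1

Answer: 1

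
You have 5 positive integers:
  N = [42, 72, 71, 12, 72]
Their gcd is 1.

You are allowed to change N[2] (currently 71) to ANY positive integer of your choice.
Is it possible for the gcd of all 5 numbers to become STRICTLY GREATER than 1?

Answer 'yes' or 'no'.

Current gcd = 1
gcd of all OTHER numbers (without N[2]=71): gcd([42, 72, 12, 72]) = 6
The new gcd after any change is gcd(6, new_value).
This can be at most 6.
Since 6 > old gcd 1, the gcd CAN increase (e.g., set N[2] = 6).

Answer: yes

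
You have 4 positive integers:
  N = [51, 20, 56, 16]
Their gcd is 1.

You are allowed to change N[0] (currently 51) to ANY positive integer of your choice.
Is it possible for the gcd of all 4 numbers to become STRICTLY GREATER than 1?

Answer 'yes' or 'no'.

Answer: yes

Derivation:
Current gcd = 1
gcd of all OTHER numbers (without N[0]=51): gcd([20, 56, 16]) = 4
The new gcd after any change is gcd(4, new_value).
This can be at most 4.
Since 4 > old gcd 1, the gcd CAN increase (e.g., set N[0] = 4).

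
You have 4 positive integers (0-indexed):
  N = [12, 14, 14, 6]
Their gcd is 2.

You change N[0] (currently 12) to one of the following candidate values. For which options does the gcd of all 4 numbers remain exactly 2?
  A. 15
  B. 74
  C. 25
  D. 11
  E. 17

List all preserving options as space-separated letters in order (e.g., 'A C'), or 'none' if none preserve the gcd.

Answer: B

Derivation:
Old gcd = 2; gcd of others (without N[0]) = 2
New gcd for candidate v: gcd(2, v). Preserves old gcd iff gcd(2, v) = 2.
  Option A: v=15, gcd(2,15)=1 -> changes
  Option B: v=74, gcd(2,74)=2 -> preserves
  Option C: v=25, gcd(2,25)=1 -> changes
  Option D: v=11, gcd(2,11)=1 -> changes
  Option E: v=17, gcd(2,17)=1 -> changes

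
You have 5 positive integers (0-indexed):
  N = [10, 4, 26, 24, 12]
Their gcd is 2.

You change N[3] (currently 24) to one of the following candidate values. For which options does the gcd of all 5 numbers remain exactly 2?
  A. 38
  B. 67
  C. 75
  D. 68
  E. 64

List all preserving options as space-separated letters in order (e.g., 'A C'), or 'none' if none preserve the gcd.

Answer: A D E

Derivation:
Old gcd = 2; gcd of others (without N[3]) = 2
New gcd for candidate v: gcd(2, v). Preserves old gcd iff gcd(2, v) = 2.
  Option A: v=38, gcd(2,38)=2 -> preserves
  Option B: v=67, gcd(2,67)=1 -> changes
  Option C: v=75, gcd(2,75)=1 -> changes
  Option D: v=68, gcd(2,68)=2 -> preserves
  Option E: v=64, gcd(2,64)=2 -> preserves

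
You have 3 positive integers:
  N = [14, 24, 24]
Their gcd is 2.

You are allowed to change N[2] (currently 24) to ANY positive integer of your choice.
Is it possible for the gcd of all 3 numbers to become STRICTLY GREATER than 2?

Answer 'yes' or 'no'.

Answer: no

Derivation:
Current gcd = 2
gcd of all OTHER numbers (without N[2]=24): gcd([14, 24]) = 2
The new gcd after any change is gcd(2, new_value).
This can be at most 2.
Since 2 = old gcd 2, the gcd can only stay the same or decrease.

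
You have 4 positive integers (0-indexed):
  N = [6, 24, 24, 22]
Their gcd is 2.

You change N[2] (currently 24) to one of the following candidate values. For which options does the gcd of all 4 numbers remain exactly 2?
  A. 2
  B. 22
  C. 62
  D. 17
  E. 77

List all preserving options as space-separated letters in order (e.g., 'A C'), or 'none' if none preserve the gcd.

Answer: A B C

Derivation:
Old gcd = 2; gcd of others (without N[2]) = 2
New gcd for candidate v: gcd(2, v). Preserves old gcd iff gcd(2, v) = 2.
  Option A: v=2, gcd(2,2)=2 -> preserves
  Option B: v=22, gcd(2,22)=2 -> preserves
  Option C: v=62, gcd(2,62)=2 -> preserves
  Option D: v=17, gcd(2,17)=1 -> changes
  Option E: v=77, gcd(2,77)=1 -> changes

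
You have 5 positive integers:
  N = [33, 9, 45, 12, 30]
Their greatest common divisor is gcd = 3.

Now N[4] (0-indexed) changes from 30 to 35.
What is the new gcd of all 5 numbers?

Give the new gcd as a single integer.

Numbers: [33, 9, 45, 12, 30], gcd = 3
Change: index 4, 30 -> 35
gcd of the OTHER numbers (without index 4): gcd([33, 9, 45, 12]) = 3
New gcd = gcd(g_others, new_val) = gcd(3, 35) = 1

Answer: 1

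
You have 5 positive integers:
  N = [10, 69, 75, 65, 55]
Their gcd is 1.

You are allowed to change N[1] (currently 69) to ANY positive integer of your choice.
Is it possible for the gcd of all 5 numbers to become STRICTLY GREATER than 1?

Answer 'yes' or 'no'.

Current gcd = 1
gcd of all OTHER numbers (without N[1]=69): gcd([10, 75, 65, 55]) = 5
The new gcd after any change is gcd(5, new_value).
This can be at most 5.
Since 5 > old gcd 1, the gcd CAN increase (e.g., set N[1] = 5).

Answer: yes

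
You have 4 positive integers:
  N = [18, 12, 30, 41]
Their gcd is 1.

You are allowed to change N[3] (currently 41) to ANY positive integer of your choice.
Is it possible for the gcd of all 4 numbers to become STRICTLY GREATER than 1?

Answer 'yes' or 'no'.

Current gcd = 1
gcd of all OTHER numbers (without N[3]=41): gcd([18, 12, 30]) = 6
The new gcd after any change is gcd(6, new_value).
This can be at most 6.
Since 6 > old gcd 1, the gcd CAN increase (e.g., set N[3] = 6).

Answer: yes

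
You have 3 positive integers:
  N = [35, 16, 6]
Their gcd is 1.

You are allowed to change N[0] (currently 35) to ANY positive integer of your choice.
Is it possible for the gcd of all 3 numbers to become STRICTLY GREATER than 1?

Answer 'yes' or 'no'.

Answer: yes

Derivation:
Current gcd = 1
gcd of all OTHER numbers (without N[0]=35): gcd([16, 6]) = 2
The new gcd after any change is gcd(2, new_value).
This can be at most 2.
Since 2 > old gcd 1, the gcd CAN increase (e.g., set N[0] = 2).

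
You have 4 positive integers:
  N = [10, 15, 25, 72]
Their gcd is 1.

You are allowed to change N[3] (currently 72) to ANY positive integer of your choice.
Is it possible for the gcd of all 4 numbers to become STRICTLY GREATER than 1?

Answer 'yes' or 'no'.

Current gcd = 1
gcd of all OTHER numbers (without N[3]=72): gcd([10, 15, 25]) = 5
The new gcd after any change is gcd(5, new_value).
This can be at most 5.
Since 5 > old gcd 1, the gcd CAN increase (e.g., set N[3] = 5).

Answer: yes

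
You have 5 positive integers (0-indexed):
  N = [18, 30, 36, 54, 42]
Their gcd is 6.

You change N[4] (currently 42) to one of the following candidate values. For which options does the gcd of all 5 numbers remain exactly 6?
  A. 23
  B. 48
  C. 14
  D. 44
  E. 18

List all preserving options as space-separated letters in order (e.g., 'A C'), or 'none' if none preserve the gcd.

Old gcd = 6; gcd of others (without N[4]) = 6
New gcd for candidate v: gcd(6, v). Preserves old gcd iff gcd(6, v) = 6.
  Option A: v=23, gcd(6,23)=1 -> changes
  Option B: v=48, gcd(6,48)=6 -> preserves
  Option C: v=14, gcd(6,14)=2 -> changes
  Option D: v=44, gcd(6,44)=2 -> changes
  Option E: v=18, gcd(6,18)=6 -> preserves

Answer: B E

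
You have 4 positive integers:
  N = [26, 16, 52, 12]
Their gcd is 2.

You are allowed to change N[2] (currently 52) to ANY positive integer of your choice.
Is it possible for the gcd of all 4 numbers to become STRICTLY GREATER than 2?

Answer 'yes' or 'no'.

Answer: no

Derivation:
Current gcd = 2
gcd of all OTHER numbers (without N[2]=52): gcd([26, 16, 12]) = 2
The new gcd after any change is gcd(2, new_value).
This can be at most 2.
Since 2 = old gcd 2, the gcd can only stay the same or decrease.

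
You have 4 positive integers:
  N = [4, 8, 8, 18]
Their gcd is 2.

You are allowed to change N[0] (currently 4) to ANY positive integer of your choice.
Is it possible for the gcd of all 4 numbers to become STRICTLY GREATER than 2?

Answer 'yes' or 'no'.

Current gcd = 2
gcd of all OTHER numbers (without N[0]=4): gcd([8, 8, 18]) = 2
The new gcd after any change is gcd(2, new_value).
This can be at most 2.
Since 2 = old gcd 2, the gcd can only stay the same or decrease.

Answer: no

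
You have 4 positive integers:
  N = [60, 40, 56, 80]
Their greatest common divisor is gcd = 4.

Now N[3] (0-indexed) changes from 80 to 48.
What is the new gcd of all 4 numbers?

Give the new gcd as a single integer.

Numbers: [60, 40, 56, 80], gcd = 4
Change: index 3, 80 -> 48
gcd of the OTHER numbers (without index 3): gcd([60, 40, 56]) = 4
New gcd = gcd(g_others, new_val) = gcd(4, 48) = 4

Answer: 4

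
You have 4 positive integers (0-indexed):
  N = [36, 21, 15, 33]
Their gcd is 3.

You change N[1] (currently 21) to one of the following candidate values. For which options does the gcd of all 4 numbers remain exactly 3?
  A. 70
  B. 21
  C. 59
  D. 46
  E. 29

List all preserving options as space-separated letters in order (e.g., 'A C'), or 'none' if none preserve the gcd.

Answer: B

Derivation:
Old gcd = 3; gcd of others (without N[1]) = 3
New gcd for candidate v: gcd(3, v). Preserves old gcd iff gcd(3, v) = 3.
  Option A: v=70, gcd(3,70)=1 -> changes
  Option B: v=21, gcd(3,21)=3 -> preserves
  Option C: v=59, gcd(3,59)=1 -> changes
  Option D: v=46, gcd(3,46)=1 -> changes
  Option E: v=29, gcd(3,29)=1 -> changes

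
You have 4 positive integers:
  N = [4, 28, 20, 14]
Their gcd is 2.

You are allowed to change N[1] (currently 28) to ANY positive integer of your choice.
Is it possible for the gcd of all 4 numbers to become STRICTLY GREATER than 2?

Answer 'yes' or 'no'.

Answer: no

Derivation:
Current gcd = 2
gcd of all OTHER numbers (without N[1]=28): gcd([4, 20, 14]) = 2
The new gcd after any change is gcd(2, new_value).
This can be at most 2.
Since 2 = old gcd 2, the gcd can only stay the same or decrease.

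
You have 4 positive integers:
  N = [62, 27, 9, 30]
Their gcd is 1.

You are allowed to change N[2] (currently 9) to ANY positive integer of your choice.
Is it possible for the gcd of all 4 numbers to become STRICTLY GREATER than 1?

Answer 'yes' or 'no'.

Answer: no

Derivation:
Current gcd = 1
gcd of all OTHER numbers (without N[2]=9): gcd([62, 27, 30]) = 1
The new gcd after any change is gcd(1, new_value).
This can be at most 1.
Since 1 = old gcd 1, the gcd can only stay the same or decrease.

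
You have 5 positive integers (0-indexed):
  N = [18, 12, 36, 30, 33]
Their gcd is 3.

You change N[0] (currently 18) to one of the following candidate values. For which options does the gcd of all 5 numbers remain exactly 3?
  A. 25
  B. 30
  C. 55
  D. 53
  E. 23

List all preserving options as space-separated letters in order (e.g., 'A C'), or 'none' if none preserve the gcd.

Old gcd = 3; gcd of others (without N[0]) = 3
New gcd for candidate v: gcd(3, v). Preserves old gcd iff gcd(3, v) = 3.
  Option A: v=25, gcd(3,25)=1 -> changes
  Option B: v=30, gcd(3,30)=3 -> preserves
  Option C: v=55, gcd(3,55)=1 -> changes
  Option D: v=53, gcd(3,53)=1 -> changes
  Option E: v=23, gcd(3,23)=1 -> changes

Answer: B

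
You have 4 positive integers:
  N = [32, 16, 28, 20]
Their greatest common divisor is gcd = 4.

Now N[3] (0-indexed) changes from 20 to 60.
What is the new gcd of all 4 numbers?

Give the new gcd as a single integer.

Answer: 4

Derivation:
Numbers: [32, 16, 28, 20], gcd = 4
Change: index 3, 20 -> 60
gcd of the OTHER numbers (without index 3): gcd([32, 16, 28]) = 4
New gcd = gcd(g_others, new_val) = gcd(4, 60) = 4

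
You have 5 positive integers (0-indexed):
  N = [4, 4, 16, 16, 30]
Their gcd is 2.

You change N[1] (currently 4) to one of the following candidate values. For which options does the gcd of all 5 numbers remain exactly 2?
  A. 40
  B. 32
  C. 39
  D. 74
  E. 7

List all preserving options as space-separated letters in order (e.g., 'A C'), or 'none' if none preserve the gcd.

Answer: A B D

Derivation:
Old gcd = 2; gcd of others (without N[1]) = 2
New gcd for candidate v: gcd(2, v). Preserves old gcd iff gcd(2, v) = 2.
  Option A: v=40, gcd(2,40)=2 -> preserves
  Option B: v=32, gcd(2,32)=2 -> preserves
  Option C: v=39, gcd(2,39)=1 -> changes
  Option D: v=74, gcd(2,74)=2 -> preserves
  Option E: v=7, gcd(2,7)=1 -> changes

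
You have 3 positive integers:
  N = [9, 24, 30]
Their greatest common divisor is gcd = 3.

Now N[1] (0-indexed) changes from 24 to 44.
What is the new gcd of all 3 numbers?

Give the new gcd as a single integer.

Answer: 1

Derivation:
Numbers: [9, 24, 30], gcd = 3
Change: index 1, 24 -> 44
gcd of the OTHER numbers (without index 1): gcd([9, 30]) = 3
New gcd = gcd(g_others, new_val) = gcd(3, 44) = 1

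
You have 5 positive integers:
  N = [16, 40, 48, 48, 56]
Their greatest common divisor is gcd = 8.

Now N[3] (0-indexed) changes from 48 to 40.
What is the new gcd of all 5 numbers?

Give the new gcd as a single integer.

Answer: 8

Derivation:
Numbers: [16, 40, 48, 48, 56], gcd = 8
Change: index 3, 48 -> 40
gcd of the OTHER numbers (without index 3): gcd([16, 40, 48, 56]) = 8
New gcd = gcd(g_others, new_val) = gcd(8, 40) = 8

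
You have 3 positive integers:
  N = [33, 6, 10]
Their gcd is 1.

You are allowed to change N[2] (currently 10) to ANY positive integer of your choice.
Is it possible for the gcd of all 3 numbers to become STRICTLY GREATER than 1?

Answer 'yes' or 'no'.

Current gcd = 1
gcd of all OTHER numbers (without N[2]=10): gcd([33, 6]) = 3
The new gcd after any change is gcd(3, new_value).
This can be at most 3.
Since 3 > old gcd 1, the gcd CAN increase (e.g., set N[2] = 3).

Answer: yes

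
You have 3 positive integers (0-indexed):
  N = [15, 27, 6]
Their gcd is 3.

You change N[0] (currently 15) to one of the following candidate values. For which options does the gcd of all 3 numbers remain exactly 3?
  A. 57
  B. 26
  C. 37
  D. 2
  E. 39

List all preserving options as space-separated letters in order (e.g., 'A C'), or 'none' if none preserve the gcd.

Old gcd = 3; gcd of others (without N[0]) = 3
New gcd for candidate v: gcd(3, v). Preserves old gcd iff gcd(3, v) = 3.
  Option A: v=57, gcd(3,57)=3 -> preserves
  Option B: v=26, gcd(3,26)=1 -> changes
  Option C: v=37, gcd(3,37)=1 -> changes
  Option D: v=2, gcd(3,2)=1 -> changes
  Option E: v=39, gcd(3,39)=3 -> preserves

Answer: A E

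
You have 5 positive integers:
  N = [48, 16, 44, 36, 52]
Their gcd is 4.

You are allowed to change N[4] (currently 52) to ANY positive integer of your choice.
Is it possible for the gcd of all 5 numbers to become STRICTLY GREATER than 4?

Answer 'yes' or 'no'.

Answer: no

Derivation:
Current gcd = 4
gcd of all OTHER numbers (without N[4]=52): gcd([48, 16, 44, 36]) = 4
The new gcd after any change is gcd(4, new_value).
This can be at most 4.
Since 4 = old gcd 4, the gcd can only stay the same or decrease.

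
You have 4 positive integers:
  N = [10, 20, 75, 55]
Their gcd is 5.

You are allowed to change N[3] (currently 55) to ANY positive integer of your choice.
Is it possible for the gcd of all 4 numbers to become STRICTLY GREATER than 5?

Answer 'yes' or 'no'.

Current gcd = 5
gcd of all OTHER numbers (without N[3]=55): gcd([10, 20, 75]) = 5
The new gcd after any change is gcd(5, new_value).
This can be at most 5.
Since 5 = old gcd 5, the gcd can only stay the same or decrease.

Answer: no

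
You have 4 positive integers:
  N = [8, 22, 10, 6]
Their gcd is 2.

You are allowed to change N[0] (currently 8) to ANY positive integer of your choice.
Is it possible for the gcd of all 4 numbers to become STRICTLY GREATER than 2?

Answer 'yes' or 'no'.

Current gcd = 2
gcd of all OTHER numbers (without N[0]=8): gcd([22, 10, 6]) = 2
The new gcd after any change is gcd(2, new_value).
This can be at most 2.
Since 2 = old gcd 2, the gcd can only stay the same or decrease.

Answer: no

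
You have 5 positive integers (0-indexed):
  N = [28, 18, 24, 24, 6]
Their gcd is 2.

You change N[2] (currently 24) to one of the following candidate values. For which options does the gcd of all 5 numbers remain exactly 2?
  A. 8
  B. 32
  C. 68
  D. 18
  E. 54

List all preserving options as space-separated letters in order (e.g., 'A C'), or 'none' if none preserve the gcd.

Answer: A B C D E

Derivation:
Old gcd = 2; gcd of others (without N[2]) = 2
New gcd for candidate v: gcd(2, v). Preserves old gcd iff gcd(2, v) = 2.
  Option A: v=8, gcd(2,8)=2 -> preserves
  Option B: v=32, gcd(2,32)=2 -> preserves
  Option C: v=68, gcd(2,68)=2 -> preserves
  Option D: v=18, gcd(2,18)=2 -> preserves
  Option E: v=54, gcd(2,54)=2 -> preserves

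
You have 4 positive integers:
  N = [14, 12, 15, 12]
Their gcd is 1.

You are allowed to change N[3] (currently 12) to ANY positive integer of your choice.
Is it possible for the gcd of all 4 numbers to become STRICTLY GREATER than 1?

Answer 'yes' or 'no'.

Current gcd = 1
gcd of all OTHER numbers (without N[3]=12): gcd([14, 12, 15]) = 1
The new gcd after any change is gcd(1, new_value).
This can be at most 1.
Since 1 = old gcd 1, the gcd can only stay the same or decrease.

Answer: no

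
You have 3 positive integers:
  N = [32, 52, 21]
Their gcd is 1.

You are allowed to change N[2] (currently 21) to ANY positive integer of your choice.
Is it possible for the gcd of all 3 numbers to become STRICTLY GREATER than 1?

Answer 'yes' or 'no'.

Current gcd = 1
gcd of all OTHER numbers (without N[2]=21): gcd([32, 52]) = 4
The new gcd after any change is gcd(4, new_value).
This can be at most 4.
Since 4 > old gcd 1, the gcd CAN increase (e.g., set N[2] = 4).

Answer: yes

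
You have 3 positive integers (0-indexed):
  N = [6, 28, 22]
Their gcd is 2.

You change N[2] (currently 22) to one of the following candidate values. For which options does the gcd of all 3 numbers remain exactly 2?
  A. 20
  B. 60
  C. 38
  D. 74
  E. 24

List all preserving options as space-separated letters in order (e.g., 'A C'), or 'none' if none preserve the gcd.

Answer: A B C D E

Derivation:
Old gcd = 2; gcd of others (without N[2]) = 2
New gcd for candidate v: gcd(2, v). Preserves old gcd iff gcd(2, v) = 2.
  Option A: v=20, gcd(2,20)=2 -> preserves
  Option B: v=60, gcd(2,60)=2 -> preserves
  Option C: v=38, gcd(2,38)=2 -> preserves
  Option D: v=74, gcd(2,74)=2 -> preserves
  Option E: v=24, gcd(2,24)=2 -> preserves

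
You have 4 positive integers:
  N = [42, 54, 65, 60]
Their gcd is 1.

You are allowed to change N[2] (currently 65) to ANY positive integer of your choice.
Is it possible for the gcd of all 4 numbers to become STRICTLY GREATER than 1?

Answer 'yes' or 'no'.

Answer: yes

Derivation:
Current gcd = 1
gcd of all OTHER numbers (without N[2]=65): gcd([42, 54, 60]) = 6
The new gcd after any change is gcd(6, new_value).
This can be at most 6.
Since 6 > old gcd 1, the gcd CAN increase (e.g., set N[2] = 6).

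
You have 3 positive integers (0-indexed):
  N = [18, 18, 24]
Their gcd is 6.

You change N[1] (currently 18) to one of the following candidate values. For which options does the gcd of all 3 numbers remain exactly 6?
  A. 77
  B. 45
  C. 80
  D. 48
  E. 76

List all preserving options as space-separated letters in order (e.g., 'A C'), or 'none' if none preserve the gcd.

Answer: D

Derivation:
Old gcd = 6; gcd of others (without N[1]) = 6
New gcd for candidate v: gcd(6, v). Preserves old gcd iff gcd(6, v) = 6.
  Option A: v=77, gcd(6,77)=1 -> changes
  Option B: v=45, gcd(6,45)=3 -> changes
  Option C: v=80, gcd(6,80)=2 -> changes
  Option D: v=48, gcd(6,48)=6 -> preserves
  Option E: v=76, gcd(6,76)=2 -> changes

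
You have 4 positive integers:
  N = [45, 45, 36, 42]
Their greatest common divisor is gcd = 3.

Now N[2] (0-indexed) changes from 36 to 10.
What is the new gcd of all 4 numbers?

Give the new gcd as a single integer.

Answer: 1

Derivation:
Numbers: [45, 45, 36, 42], gcd = 3
Change: index 2, 36 -> 10
gcd of the OTHER numbers (without index 2): gcd([45, 45, 42]) = 3
New gcd = gcd(g_others, new_val) = gcd(3, 10) = 1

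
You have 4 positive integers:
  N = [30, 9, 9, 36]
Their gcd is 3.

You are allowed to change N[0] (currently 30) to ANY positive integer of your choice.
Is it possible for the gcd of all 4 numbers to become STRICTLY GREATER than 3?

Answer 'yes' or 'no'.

Answer: yes

Derivation:
Current gcd = 3
gcd of all OTHER numbers (without N[0]=30): gcd([9, 9, 36]) = 9
The new gcd after any change is gcd(9, new_value).
This can be at most 9.
Since 9 > old gcd 3, the gcd CAN increase (e.g., set N[0] = 9).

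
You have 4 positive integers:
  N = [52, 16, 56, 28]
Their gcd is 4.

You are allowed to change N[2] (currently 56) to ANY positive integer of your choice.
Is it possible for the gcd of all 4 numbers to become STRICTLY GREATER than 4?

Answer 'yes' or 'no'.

Answer: no

Derivation:
Current gcd = 4
gcd of all OTHER numbers (without N[2]=56): gcd([52, 16, 28]) = 4
The new gcd after any change is gcd(4, new_value).
This can be at most 4.
Since 4 = old gcd 4, the gcd can only stay the same or decrease.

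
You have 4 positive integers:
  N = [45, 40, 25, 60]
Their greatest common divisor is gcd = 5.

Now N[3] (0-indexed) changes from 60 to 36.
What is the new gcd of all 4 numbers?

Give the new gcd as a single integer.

Numbers: [45, 40, 25, 60], gcd = 5
Change: index 3, 60 -> 36
gcd of the OTHER numbers (without index 3): gcd([45, 40, 25]) = 5
New gcd = gcd(g_others, new_val) = gcd(5, 36) = 1

Answer: 1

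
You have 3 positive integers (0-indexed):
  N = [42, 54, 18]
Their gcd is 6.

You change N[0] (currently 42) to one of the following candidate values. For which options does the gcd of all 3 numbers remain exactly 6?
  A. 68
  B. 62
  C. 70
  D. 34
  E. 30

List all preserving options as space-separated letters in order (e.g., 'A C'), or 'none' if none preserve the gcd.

Old gcd = 6; gcd of others (without N[0]) = 18
New gcd for candidate v: gcd(18, v). Preserves old gcd iff gcd(18, v) = 6.
  Option A: v=68, gcd(18,68)=2 -> changes
  Option B: v=62, gcd(18,62)=2 -> changes
  Option C: v=70, gcd(18,70)=2 -> changes
  Option D: v=34, gcd(18,34)=2 -> changes
  Option E: v=30, gcd(18,30)=6 -> preserves

Answer: E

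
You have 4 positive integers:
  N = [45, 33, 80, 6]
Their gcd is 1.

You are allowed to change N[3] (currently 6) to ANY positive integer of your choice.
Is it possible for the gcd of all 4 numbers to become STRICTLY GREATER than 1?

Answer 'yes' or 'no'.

Answer: no

Derivation:
Current gcd = 1
gcd of all OTHER numbers (without N[3]=6): gcd([45, 33, 80]) = 1
The new gcd after any change is gcd(1, new_value).
This can be at most 1.
Since 1 = old gcd 1, the gcd can only stay the same or decrease.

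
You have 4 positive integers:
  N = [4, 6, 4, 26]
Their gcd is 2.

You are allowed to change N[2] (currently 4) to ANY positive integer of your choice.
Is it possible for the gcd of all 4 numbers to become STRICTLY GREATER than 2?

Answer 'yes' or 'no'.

Answer: no

Derivation:
Current gcd = 2
gcd of all OTHER numbers (without N[2]=4): gcd([4, 6, 26]) = 2
The new gcd after any change is gcd(2, new_value).
This can be at most 2.
Since 2 = old gcd 2, the gcd can only stay the same or decrease.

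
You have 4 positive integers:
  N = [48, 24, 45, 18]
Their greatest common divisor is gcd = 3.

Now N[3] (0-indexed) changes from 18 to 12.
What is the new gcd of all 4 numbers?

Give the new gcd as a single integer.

Numbers: [48, 24, 45, 18], gcd = 3
Change: index 3, 18 -> 12
gcd of the OTHER numbers (without index 3): gcd([48, 24, 45]) = 3
New gcd = gcd(g_others, new_val) = gcd(3, 12) = 3

Answer: 3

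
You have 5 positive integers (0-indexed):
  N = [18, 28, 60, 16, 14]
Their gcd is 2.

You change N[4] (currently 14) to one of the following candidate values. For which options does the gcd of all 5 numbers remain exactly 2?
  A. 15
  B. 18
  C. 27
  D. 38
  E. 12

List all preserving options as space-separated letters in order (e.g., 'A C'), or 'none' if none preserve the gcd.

Old gcd = 2; gcd of others (without N[4]) = 2
New gcd for candidate v: gcd(2, v). Preserves old gcd iff gcd(2, v) = 2.
  Option A: v=15, gcd(2,15)=1 -> changes
  Option B: v=18, gcd(2,18)=2 -> preserves
  Option C: v=27, gcd(2,27)=1 -> changes
  Option D: v=38, gcd(2,38)=2 -> preserves
  Option E: v=12, gcd(2,12)=2 -> preserves

Answer: B D E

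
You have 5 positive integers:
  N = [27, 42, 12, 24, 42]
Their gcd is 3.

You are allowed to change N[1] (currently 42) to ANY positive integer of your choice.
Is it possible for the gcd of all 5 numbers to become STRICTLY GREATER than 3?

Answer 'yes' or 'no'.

Answer: no

Derivation:
Current gcd = 3
gcd of all OTHER numbers (without N[1]=42): gcd([27, 12, 24, 42]) = 3
The new gcd after any change is gcd(3, new_value).
This can be at most 3.
Since 3 = old gcd 3, the gcd can only stay the same or decrease.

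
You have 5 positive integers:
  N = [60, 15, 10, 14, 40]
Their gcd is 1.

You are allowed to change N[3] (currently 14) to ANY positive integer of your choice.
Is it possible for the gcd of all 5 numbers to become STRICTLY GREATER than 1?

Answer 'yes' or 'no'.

Current gcd = 1
gcd of all OTHER numbers (without N[3]=14): gcd([60, 15, 10, 40]) = 5
The new gcd after any change is gcd(5, new_value).
This can be at most 5.
Since 5 > old gcd 1, the gcd CAN increase (e.g., set N[3] = 5).

Answer: yes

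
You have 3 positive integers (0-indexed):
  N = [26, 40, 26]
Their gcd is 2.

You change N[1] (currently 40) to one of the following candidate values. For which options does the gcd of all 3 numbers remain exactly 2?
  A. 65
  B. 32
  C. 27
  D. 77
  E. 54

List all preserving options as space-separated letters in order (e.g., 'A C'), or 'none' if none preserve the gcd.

Answer: B E

Derivation:
Old gcd = 2; gcd of others (without N[1]) = 26
New gcd for candidate v: gcd(26, v). Preserves old gcd iff gcd(26, v) = 2.
  Option A: v=65, gcd(26,65)=13 -> changes
  Option B: v=32, gcd(26,32)=2 -> preserves
  Option C: v=27, gcd(26,27)=1 -> changes
  Option D: v=77, gcd(26,77)=1 -> changes
  Option E: v=54, gcd(26,54)=2 -> preserves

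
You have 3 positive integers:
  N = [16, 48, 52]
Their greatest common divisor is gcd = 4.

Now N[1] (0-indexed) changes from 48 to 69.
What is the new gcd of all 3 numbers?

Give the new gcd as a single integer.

Answer: 1

Derivation:
Numbers: [16, 48, 52], gcd = 4
Change: index 1, 48 -> 69
gcd of the OTHER numbers (without index 1): gcd([16, 52]) = 4
New gcd = gcd(g_others, new_val) = gcd(4, 69) = 1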